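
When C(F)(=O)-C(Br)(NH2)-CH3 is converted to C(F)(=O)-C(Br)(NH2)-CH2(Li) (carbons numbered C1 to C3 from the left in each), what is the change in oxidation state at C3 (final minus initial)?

0

Before: C3 has 1 bond to C, 3 bonds to H → oxidation state -3.
After: C3 has 1 bond to C, 2 bonds to H, 1 bond to Li → oxidation state -3.
Δ = -3 − (-3) = 0, so no net redox change at C3.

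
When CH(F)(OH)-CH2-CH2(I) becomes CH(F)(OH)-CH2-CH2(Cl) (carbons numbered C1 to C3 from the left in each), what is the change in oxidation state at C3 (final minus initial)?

0

Before: C3 has 1 bond to C, 2 bonds to H, 1 bond to I → oxidation state -1.
After: C3 has 1 bond to C, 2 bonds to H, 1 bond to Cl → oxidation state -1.
Δ = -1 − (-1) = 0, so no net redox change at C3.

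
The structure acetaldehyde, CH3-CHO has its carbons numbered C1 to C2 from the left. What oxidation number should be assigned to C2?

+1

Assign +1 per bond to O/N/halogen, −1 per bond to H or an electropositive element, and 0 per bond to carbon.
C2 has one bond to H (-1), a double bond to O (2×+1 = +2), one bond to C (0).
Oxidation state = -1 + 2 + 0 = +1.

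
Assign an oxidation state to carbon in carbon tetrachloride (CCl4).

The carbon has one bond to Cl (+1), one bond to Cl (+1), one bond to Cl (+1), one bond to Cl (+1).
Oxidation state = +1 + 1 + 1 + 1 = +4.

+4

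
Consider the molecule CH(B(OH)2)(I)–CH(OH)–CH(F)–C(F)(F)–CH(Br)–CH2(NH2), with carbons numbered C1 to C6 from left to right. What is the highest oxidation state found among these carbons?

Tallying each carbon's bonds:
C1: 1C, 1H, 1I, 1B → 0 − 1 + 1 − 1 = -1
C2: 2C, 1H, 1O → 0 − 1 + 1 = 0
C3: 2C, 1H, 1F → 0 − 1 + 1 = 0
C4: 2C, 2F → 0 + 2 = +2
C5: 2C, 1H, 1Br → 0 − 1 + 1 = 0
C6: 1C, 2H, 1N → 0 − 2 + 1 = -1
The highest value is +2.

+2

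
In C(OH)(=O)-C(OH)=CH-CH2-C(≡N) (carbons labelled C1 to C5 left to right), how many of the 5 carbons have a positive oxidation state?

Tallying each carbon's bonds:
C1: 1C, 3O → 0 + 3 = +3
C2: 3C, 1O → 0 + 1 = +1
C3: 3C, 1H → 0 − 1 = -1
C4: 2C, 2H → 0 − 2 = -2
C5: 1C, 3N → 0 + 3 = +3
3 carbons (C1, C2, C5) meet the condition.

3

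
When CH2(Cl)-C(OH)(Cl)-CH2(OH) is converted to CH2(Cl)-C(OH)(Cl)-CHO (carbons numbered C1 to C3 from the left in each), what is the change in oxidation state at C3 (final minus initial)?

Before: C3 has 1 bond to C, 2 bonds to H, 1 bond to O → oxidation state -1.
After: C3 has 1 bond to C, 1 bond to H, 2 bonds to O → oxidation state +1.
Δ = +1 − (-1) = +2, so this is an oxidation at C3.

+2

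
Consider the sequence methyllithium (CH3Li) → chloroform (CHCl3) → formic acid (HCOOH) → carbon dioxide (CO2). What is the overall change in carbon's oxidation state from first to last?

Carbon oxidation states along the series — methyllithium: -4, chloroform: +2, formic acid: +2, carbon dioxide: +4.
Net change = +4 − (-4) = +8.

+8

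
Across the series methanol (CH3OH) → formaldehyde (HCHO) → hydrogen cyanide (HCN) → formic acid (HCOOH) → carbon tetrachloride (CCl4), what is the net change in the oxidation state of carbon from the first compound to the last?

Carbon oxidation states along the series — methanol: -2, formaldehyde: 0, hydrogen cyanide: +2, formic acid: +2, carbon tetrachloride: +4.
Net change = +4 − (-2) = +6.

+6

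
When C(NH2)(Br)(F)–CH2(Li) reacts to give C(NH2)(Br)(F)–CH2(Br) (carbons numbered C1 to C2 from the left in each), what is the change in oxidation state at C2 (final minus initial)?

+2

Before: C2 has 1 bond to C, 2 bonds to H, 1 bond to Li → oxidation state -3.
After: C2 has 1 bond to C, 2 bonds to H, 1 bond to Br → oxidation state -1.
Δ = -1 − (-3) = +2, so this is an oxidation at C2.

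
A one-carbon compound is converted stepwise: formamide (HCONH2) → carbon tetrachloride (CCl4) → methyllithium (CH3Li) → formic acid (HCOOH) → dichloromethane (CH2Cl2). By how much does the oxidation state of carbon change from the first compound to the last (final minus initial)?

Carbon oxidation states along the series — formamide: +2, carbon tetrachloride: +4, methyllithium: -4, formic acid: +2, dichloromethane: 0.
Net change = 0 − (+2) = -2.

-2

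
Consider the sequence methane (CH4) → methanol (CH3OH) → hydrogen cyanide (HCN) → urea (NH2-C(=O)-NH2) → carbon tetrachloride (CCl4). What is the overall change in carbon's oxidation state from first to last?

Carbon oxidation states along the series — methane: -4, methanol: -2, hydrogen cyanide: +2, urea: +4, carbon tetrachloride: +4.
Net change = +4 − (-4) = +8.

+8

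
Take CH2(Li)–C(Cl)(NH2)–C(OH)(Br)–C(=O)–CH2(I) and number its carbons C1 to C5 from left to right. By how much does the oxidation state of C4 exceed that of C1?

C4: 2C, 2O → 0 + 2 = +2
C1: 1C, 2H, 1Li → 0 − 2 − 1 = -3
Difference: +2 − (-3) = +5.

+5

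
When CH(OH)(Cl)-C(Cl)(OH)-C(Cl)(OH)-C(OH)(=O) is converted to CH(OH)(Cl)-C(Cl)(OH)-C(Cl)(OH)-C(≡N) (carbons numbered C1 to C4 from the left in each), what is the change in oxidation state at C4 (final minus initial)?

0

Before: C4 has 1 bond to C, 3 bonds to O → oxidation state +3.
After: C4 has 1 bond to C, 3 bonds to N → oxidation state +3.
Δ = +3 − (+3) = 0, so no net redox change at C4.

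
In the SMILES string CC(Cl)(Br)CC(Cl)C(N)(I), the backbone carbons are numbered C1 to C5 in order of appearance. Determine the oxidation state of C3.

-2

Count +1 for every bond to an atom more electronegative than carbon and −1 for every bond to one less electronegative; C–C bonds are 0.
C3 has one bond to C (0), one bond to C (0), one bond to H (-1), one bond to H (-1).
Oxidation state = 0 + 0 − 1 − 1 = -2.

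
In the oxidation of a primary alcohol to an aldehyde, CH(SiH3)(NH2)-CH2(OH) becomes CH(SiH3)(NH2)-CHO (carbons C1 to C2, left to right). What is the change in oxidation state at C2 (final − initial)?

Before: C2 has 1 bond to C, 2 bonds to H, 1 bond to O → oxidation state -1.
After: C2 has 1 bond to C, 1 bond to H, 2 bonds to O → oxidation state +1.
Δ = +1 − (-1) = +2, so this is an oxidation at C2.

+2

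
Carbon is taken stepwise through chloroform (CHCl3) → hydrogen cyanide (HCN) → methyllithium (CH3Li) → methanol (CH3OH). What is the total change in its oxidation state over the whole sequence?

Carbon oxidation states along the series — chloroform: +2, hydrogen cyanide: +2, methyllithium: -4, methanol: -2.
Net change = -2 − (+2) = -4.

-4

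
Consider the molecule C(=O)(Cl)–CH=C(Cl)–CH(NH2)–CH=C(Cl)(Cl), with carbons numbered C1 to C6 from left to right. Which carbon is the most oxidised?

C1

Tallying each carbon's bonds:
C1: 1C, 2O, 1Cl → 0 + 2 + 1 = +3
C2: 3C, 1H → 0 − 1 = -1
C3: 3C, 1Cl → 0 + 1 = +1
C4: 2C, 1H, 1N → 0 − 1 + 1 = 0
C5: 3C, 1H → 0 − 1 = -1
C6: 2C, 2Cl → 0 + 2 = +2
The most oxidised carbon is C1 at +3.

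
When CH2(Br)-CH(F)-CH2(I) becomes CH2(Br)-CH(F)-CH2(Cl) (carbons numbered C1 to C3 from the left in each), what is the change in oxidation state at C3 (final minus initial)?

Before: C3 has 1 bond to C, 2 bonds to H, 1 bond to I → oxidation state -1.
After: C3 has 1 bond to C, 2 bonds to H, 1 bond to Cl → oxidation state -1.
Δ = -1 − (-1) = 0, so no net redox change at C3.

0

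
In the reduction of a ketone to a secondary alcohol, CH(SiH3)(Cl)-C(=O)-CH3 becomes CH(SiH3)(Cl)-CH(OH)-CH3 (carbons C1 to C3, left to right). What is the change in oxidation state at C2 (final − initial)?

-2

Before: C2 has 2 bonds to C, 2 bonds to O → oxidation state +2.
After: C2 has 2 bonds to C, 1 bond to H, 1 bond to O → oxidation state 0.
Δ = 0 − (+2) = -2, so this is a reduction at C2.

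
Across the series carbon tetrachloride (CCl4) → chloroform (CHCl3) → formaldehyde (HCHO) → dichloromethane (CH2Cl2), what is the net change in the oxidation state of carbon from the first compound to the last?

Carbon oxidation states along the series — carbon tetrachloride: +4, chloroform: +2, formaldehyde: 0, dichloromethane: 0.
Net change = 0 − (+4) = -4.

-4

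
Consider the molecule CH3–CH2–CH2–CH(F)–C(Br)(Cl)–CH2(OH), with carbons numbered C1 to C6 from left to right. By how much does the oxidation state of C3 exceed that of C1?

C3: 2C, 2H → 0 − 2 = -2
C1: 1C, 3H → 0 − 3 = -3
Difference: -2 − (-3) = +1.

+1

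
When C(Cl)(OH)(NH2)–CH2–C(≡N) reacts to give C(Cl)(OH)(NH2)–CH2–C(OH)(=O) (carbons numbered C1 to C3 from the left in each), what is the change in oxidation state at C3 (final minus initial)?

0

Before: C3 has 1 bond to C, 3 bonds to N → oxidation state +3.
After: C3 has 1 bond to C, 3 bonds to O → oxidation state +3.
Δ = +3 − (+3) = 0, so no net redox change at C3.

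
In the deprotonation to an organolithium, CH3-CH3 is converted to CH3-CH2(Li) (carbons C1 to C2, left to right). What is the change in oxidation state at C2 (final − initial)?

0

Before: C2 has 1 bond to C, 3 bonds to H → oxidation state -3.
After: C2 has 1 bond to C, 2 bonds to H, 1 bond to Li → oxidation state -3.
Δ = -3 − (-3) = 0, so no net redox change at C2.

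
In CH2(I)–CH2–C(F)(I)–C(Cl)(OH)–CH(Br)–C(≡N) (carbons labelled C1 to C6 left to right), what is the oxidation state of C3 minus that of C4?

C3: 2C, 1F, 1I → 0 + 1 + 1 = +2
C4: 2C, 1O, 1Cl → 0 + 1 + 1 = +2
Difference: +2 − (+2) = 0.

0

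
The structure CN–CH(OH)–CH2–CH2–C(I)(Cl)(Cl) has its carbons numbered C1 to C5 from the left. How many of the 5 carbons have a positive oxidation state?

2

Bonds to more-electronegative neighbours contribute +1 each, bonds to H or metals contribute −1 each, and C–C bonds contribute 0. Tallying each carbon:
C1: 1C, 3N → 0 + 3 = +3
C2: 2C, 1H, 1O → 0 − 1 + 1 = 0
C3: 2C, 2H → 0 − 2 = -2
C4: 2C, 2H → 0 − 2 = -2
C5: 1C, 2Cl, 1I → 0 + 2 + 1 = +3
2 carbons (C1, C5) meet the condition.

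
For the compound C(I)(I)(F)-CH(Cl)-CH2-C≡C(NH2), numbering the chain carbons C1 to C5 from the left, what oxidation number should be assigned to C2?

0

C2 has one bond to C (0), one bond to C (0), one bond to Cl (+1), one bond to H (-1).
Oxidation state = 0 + 0 + 1 − 1 = 0.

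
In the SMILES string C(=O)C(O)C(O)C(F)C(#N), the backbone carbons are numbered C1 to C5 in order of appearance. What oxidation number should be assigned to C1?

C1 has one bond to C (0), a double bond to O (2×+1 = +2), one bond to H (-1).
Oxidation state = 0 + 2 − 1 = +1.

+1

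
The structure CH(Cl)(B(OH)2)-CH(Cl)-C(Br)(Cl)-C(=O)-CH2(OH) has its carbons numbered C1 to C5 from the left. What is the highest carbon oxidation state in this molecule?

Tallying each carbon's bonds:
C1: 1C, 1H, 1Cl, 1B → 0 − 1 + 1 − 1 = -1
C2: 2C, 1H, 1Cl → 0 − 1 + 1 = 0
C3: 2C, 1Cl, 1Br → 0 + 1 + 1 = +2
C4: 2C, 2O → 0 + 2 = +2
C5: 1C, 2H, 1O → 0 − 2 + 1 = -1
The highest value is +2.

+2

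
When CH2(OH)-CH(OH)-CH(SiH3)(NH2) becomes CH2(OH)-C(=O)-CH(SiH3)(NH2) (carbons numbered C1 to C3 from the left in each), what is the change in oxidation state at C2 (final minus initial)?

Before: C2 has 2 bonds to C, 1 bond to H, 1 bond to O → oxidation state 0.
After: C2 has 2 bonds to C, 2 bonds to O → oxidation state +2.
Δ = +2 − (0) = +2, so this is an oxidation at C2.

+2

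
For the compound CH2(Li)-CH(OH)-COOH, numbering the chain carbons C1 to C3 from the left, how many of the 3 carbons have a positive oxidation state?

Tallying each carbon's bonds:
C1: 1C, 2H, 1Li → 0 − 2 − 1 = -3
C2: 2C, 1H, 1O → 0 − 1 + 1 = 0
C3: 1C, 3O → 0 + 3 = +3
1 carbon (C3) meets the condition.

1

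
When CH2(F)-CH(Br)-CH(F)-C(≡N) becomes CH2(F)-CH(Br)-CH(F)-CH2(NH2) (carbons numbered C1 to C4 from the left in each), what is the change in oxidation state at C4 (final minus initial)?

Before: C4 has 1 bond to C, 3 bonds to N → oxidation state +3.
After: C4 has 1 bond to C, 2 bonds to H, 1 bond to N → oxidation state -1.
Δ = -1 − (+3) = -4, so this is a reduction at C4.

-4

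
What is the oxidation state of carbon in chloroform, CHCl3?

Bonds to more-electronegative neighbours contribute +1 each, bonds to H or metals contribute −1 each, and C–C bonds contribute 0.
The carbon has one bond to H (-1), one bond to Cl (+1), one bond to Cl (+1), one bond to Cl (+1).
Oxidation state = -1 + 1 + 1 + 1 = +2.

+2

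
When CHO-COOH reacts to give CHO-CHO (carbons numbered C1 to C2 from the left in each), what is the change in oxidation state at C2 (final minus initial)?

Before: C2 has 1 bond to C, 3 bonds to O → oxidation state +3.
After: C2 has 1 bond to C, 1 bond to H, 2 bonds to O → oxidation state +1.
Δ = +1 − (+3) = -2, so this is a reduction at C2.

-2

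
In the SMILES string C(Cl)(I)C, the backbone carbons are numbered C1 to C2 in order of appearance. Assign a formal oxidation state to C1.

+1

C1 has one bond to C (0), one bond to Cl (+1), one bond to I (+1), one bond to H (-1).
Oxidation state = 0 + 1 + 1 − 1 = +1.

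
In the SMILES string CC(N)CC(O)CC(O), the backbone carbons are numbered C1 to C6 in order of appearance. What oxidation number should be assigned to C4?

0

Each bond to a more electronegative atom (O, N, halogen) counts +1, each bond to a less electronegative atom (H, metal, B, Si) counts −1, and each C–C bond counts 0.
C4 has one bond to C (0), one bond to C (0), one bond to H (-1), one bond to O (+1).
Oxidation state = 0 + 0 − 1 + 1 = 0.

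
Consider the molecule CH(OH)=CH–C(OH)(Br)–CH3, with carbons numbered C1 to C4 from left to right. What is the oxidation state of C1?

Assign +1 per bond to O/N/halogen, −1 per bond to H or an electropositive element, and 0 per bond to carbon.
C1 has a double bond to C (2×0 = 0), one bond to H (-1), one bond to O (+1).
Oxidation state = 0 − 1 + 1 = 0.

0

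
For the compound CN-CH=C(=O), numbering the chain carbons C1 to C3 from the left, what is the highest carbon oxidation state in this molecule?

+3

Assign +1 per bond to O/N/halogen, −1 per bond to H or an electropositive element, and 0 per bond to carbon. Tallying each carbon:
C1: 1C, 3N → 0 + 3 = +3
C2: 3C, 1H → 0 − 1 = -1
C3: 2C, 2O → 0 + 2 = +2
The highest value is +3.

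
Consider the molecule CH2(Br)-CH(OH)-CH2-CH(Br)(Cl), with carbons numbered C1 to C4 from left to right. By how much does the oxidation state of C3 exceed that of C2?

C3: 2C, 2H → 0 − 2 = -2
C2: 2C, 1H, 1O → 0 − 1 + 1 = 0
Difference: -2 − (0) = -2.

-2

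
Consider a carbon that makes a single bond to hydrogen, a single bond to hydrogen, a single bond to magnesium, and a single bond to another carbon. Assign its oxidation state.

Each bond to a more electronegative atom (O, N, halogen) counts +1, each bond to a less electronegative atom (H, metal, B, Si) counts −1, and each C–C bond counts 0.
The carbon has one bond to C (0), one bond to H (-1), one bond to Mg (-1), one bond to H (-1).
Oxidation state = 0 − 1 − 1 − 1 = -3.

-3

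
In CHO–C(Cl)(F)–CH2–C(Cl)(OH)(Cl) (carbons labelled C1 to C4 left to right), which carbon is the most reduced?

C3

Tallying each carbon's bonds:
C1: 1C, 1H, 2O → 0 − 1 + 2 = +1
C2: 2C, 1F, 1Cl → 0 + 1 + 1 = +2
C3: 2C, 2H → 0 − 2 = -2
C4: 1C, 1O, 2Cl → 0 + 1 + 2 = +3
The most reduced carbon is C3 at -2.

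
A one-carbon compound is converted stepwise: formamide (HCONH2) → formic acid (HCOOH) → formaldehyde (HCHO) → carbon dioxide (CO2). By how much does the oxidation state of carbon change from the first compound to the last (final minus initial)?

Carbon oxidation states along the series — formamide: +2, formic acid: +2, formaldehyde: 0, carbon dioxide: +4.
Net change = +4 − (+2) = +2.

+2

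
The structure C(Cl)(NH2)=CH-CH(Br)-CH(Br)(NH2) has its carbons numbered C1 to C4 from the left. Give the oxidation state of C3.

Each bond to a more electronegative atom (O, N, halogen) counts +1, each bond to a less electronegative atom (H, metal, B, Si) counts −1, and each C–C bond counts 0.
C3 has one bond to C (0), one bond to C (0), one bond to Br (+1), one bond to H (-1).
Oxidation state = 0 + 0 + 1 − 1 = 0.

0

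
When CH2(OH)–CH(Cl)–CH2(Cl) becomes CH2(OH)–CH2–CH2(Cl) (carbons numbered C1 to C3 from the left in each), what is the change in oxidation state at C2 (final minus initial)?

-2

Before: C2 has 2 bonds to C, 1 bond to H, 1 bond to Cl → oxidation state 0.
After: C2 has 2 bonds to C, 2 bonds to H → oxidation state -2.
Δ = -2 − (0) = -2, so this is a reduction at C2.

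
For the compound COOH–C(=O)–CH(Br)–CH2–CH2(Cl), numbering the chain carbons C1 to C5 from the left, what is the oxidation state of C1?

+3

Count +1 for every bond to an atom more electronegative than carbon and −1 for every bond to one less electronegative; C–C bonds are 0.
C1 has one bond to C (0), a double bond to O (2×+1 = +2), one bond to O (+1).
Oxidation state = 0 + 2 + 1 = +3.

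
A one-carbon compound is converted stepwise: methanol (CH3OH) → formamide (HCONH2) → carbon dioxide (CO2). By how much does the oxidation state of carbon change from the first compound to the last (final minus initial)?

+6

Carbon oxidation states along the series — methanol: -2, formamide: +2, carbon dioxide: +4.
Net change = +4 − (-2) = +6.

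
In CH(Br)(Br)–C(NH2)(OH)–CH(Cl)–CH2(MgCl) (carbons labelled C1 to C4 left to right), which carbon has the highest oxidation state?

Tallying each carbon's bonds:
C1: 1C, 1H, 2Br → 0 − 1 + 2 = +1
C2: 2C, 1O, 1N → 0 + 1 + 1 = +2
C3: 2C, 1H, 1Cl → 0 − 1 + 1 = 0
C4: 1C, 2H, 1Mg → 0 − 2 − 1 = -3
The most oxidised carbon is C2 at +2.

C2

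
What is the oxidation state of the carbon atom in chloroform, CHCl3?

+2

The carbon has one bond to H (-1), one bond to Cl (+1), one bond to Cl (+1), one bond to Cl (+1).
Oxidation state = -1 + 1 + 1 + 1 = +2.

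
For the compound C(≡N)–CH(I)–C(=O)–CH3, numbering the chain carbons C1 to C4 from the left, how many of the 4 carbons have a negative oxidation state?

1

Each bond to a more electronegative atom (O, N, halogen) counts +1, each bond to a less electronegative atom (H, metal, B, Si) counts −1, and each C–C bond counts 0. Tallying each carbon:
C1: 1C, 3N → 0 + 3 = +3
C2: 2C, 1H, 1I → 0 − 1 + 1 = 0
C3: 2C, 2O → 0 + 2 = +2
C4: 1C, 3H → 0 − 3 = -3
1 carbon (C4) meets the condition.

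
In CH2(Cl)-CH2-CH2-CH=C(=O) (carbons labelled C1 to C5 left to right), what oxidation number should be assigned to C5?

+2

C5 has a double bond to C (2×0 = 0), a double bond to O (2×+1 = +2).
Oxidation state = 0 + 2 = +2.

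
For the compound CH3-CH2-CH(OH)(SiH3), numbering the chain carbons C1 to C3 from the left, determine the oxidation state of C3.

-1

C3 has one bond to C (0), one bond to O (+1), one bond to H (-1), one bond to Si (-1).
Oxidation state = 0 + 1 − 1 − 1 = -1.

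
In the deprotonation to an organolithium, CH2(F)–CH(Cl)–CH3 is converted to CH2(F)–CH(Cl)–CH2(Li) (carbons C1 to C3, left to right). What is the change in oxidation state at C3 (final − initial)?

0

Before: C3 has 1 bond to C, 3 bonds to H → oxidation state -3.
After: C3 has 1 bond to C, 2 bonds to H, 1 bond to Li → oxidation state -3.
Δ = -3 − (-3) = 0, so no net redox change at C3.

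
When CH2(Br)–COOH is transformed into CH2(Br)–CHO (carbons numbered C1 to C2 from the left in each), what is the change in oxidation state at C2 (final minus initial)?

Before: C2 has 1 bond to C, 3 bonds to O → oxidation state +3.
After: C2 has 1 bond to C, 1 bond to H, 2 bonds to O → oxidation state +1.
Δ = +1 − (+3) = -2, so this is a reduction at C2.

-2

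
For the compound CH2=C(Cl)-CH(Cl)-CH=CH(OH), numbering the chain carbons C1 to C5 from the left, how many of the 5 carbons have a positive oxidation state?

1

Each bond to a more electronegative atom (O, N, halogen) counts +1, each bond to a less electronegative atom (H, metal, B, Si) counts −1, and each C–C bond counts 0. Tallying each carbon:
C1: 2C, 2H → 0 − 2 = -2
C2: 3C, 1Cl → 0 + 1 = +1
C3: 2C, 1H, 1Cl → 0 − 1 + 1 = 0
C4: 3C, 1H → 0 − 1 = -1
C5: 2C, 1H, 1O → 0 − 1 + 1 = 0
1 carbon (C2) meets the condition.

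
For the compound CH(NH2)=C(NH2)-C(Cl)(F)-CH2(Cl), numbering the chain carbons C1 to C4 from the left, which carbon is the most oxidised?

Tallying each carbon's bonds:
C1: 2C, 1H, 1N → 0 − 1 + 1 = 0
C2: 3C, 1N → 0 + 1 = +1
C3: 2C, 1F, 1Cl → 0 + 1 + 1 = +2
C4: 1C, 2H, 1Cl → 0 − 2 + 1 = -1
The most oxidised carbon is C3 at +2.

C3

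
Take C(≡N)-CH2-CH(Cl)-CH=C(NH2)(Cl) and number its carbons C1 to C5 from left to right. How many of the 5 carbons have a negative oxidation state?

Tallying each carbon's bonds:
C1: 1C, 3N → 0 + 3 = +3
C2: 2C, 2H → 0 − 2 = -2
C3: 2C, 1H, 1Cl → 0 − 1 + 1 = 0
C4: 3C, 1H → 0 − 1 = -1
C5: 2C, 1N, 1Cl → 0 + 1 + 1 = +2
2 carbons (C2, C4) meet the condition.

2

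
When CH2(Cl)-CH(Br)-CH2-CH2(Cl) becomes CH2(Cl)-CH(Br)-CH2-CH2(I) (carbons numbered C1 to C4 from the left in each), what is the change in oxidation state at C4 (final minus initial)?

Before: C4 has 1 bond to C, 2 bonds to H, 1 bond to Cl → oxidation state -1.
After: C4 has 1 bond to C, 2 bonds to H, 1 bond to I → oxidation state -1.
Δ = -1 − (-1) = 0, so no net redox change at C4.

0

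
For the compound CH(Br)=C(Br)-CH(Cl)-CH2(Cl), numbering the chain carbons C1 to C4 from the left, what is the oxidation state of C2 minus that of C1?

C2: 3C, 1Br → 0 + 1 = +1
C1: 2C, 1H, 1Br → 0 − 1 + 1 = 0
Difference: +1 − (0) = +1.

+1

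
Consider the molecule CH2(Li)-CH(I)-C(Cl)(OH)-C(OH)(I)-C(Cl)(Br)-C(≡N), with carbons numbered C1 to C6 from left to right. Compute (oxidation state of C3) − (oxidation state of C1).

C3: 2C, 1O, 1Cl → 0 + 1 + 1 = +2
C1: 1C, 2H, 1Li → 0 − 2 − 1 = -3
Difference: +2 − (-3) = +5.

+5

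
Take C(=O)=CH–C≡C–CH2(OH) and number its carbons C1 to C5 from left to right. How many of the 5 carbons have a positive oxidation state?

Bonds to more-electronegative neighbours contribute +1 each, bonds to H or metals contribute −1 each, and C–C bonds contribute 0. Tallying each carbon:
C1: 2C, 2O → 0 + 2 = +2
C2: 3C, 1H → 0 − 1 = -1
C3: 4C → 0 = 0
C4: 4C → 0 = 0
C5: 1C, 2H, 1O → 0 − 2 + 1 = -1
1 carbon (C1) meets the condition.

1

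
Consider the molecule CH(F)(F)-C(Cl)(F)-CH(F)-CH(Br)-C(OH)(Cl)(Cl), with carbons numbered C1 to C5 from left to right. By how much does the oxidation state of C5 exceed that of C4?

+3

C5: 1C, 1O, 2Cl → 0 + 1 + 2 = +3
C4: 2C, 1H, 1Br → 0 − 1 + 1 = 0
Difference: +3 − (0) = +3.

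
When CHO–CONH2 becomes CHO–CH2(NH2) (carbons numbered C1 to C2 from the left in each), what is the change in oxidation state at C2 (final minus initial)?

Before: C2 has 1 bond to C, 2 bonds to O, 1 bond to N → oxidation state +3.
After: C2 has 1 bond to C, 2 bonds to H, 1 bond to N → oxidation state -1.
Δ = -1 − (+3) = -4, so this is a reduction at C2.

-4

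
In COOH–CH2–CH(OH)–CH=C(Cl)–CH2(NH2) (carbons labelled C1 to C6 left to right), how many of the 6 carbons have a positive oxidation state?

Tallying each carbon's bonds:
C1: 1C, 3O → 0 + 3 = +3
C2: 2C, 2H → 0 − 2 = -2
C3: 2C, 1H, 1O → 0 − 1 + 1 = 0
C4: 3C, 1H → 0 − 1 = -1
C5: 3C, 1Cl → 0 + 1 = +1
C6: 1C, 2H, 1N → 0 − 2 + 1 = -1
2 carbons (C1, C5) meet the condition.

2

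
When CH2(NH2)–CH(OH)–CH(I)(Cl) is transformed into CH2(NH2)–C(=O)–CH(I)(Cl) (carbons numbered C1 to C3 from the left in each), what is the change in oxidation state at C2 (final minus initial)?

Before: C2 has 2 bonds to C, 1 bond to H, 1 bond to O → oxidation state 0.
After: C2 has 2 bonds to C, 2 bonds to O → oxidation state +2.
Δ = +2 − (0) = +2, so this is an oxidation at C2.

+2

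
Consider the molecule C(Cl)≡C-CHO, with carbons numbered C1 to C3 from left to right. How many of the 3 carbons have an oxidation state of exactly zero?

1

Tallying each carbon's bonds:
C1: 3C, 1Cl → 0 + 1 = +1
C2: 4C → 0 = 0
C3: 1C, 1H, 2O → 0 − 1 + 2 = +1
1 carbon (C2) meets the condition.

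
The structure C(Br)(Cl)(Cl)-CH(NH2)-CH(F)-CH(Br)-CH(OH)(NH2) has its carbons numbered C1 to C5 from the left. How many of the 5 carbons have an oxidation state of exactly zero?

Assign +1 per bond to O/N/halogen, −1 per bond to H or an electropositive element, and 0 per bond to carbon. Tallying each carbon:
C1: 1C, 2Cl, 1Br → 0 + 2 + 1 = +3
C2: 2C, 1H, 1N → 0 − 1 + 1 = 0
C3: 2C, 1H, 1F → 0 − 1 + 1 = 0
C4: 2C, 1H, 1Br → 0 − 1 + 1 = 0
C5: 1C, 1H, 1O, 1N → 0 − 1 + 1 + 1 = +1
3 carbons (C2, C3, C4) meet the condition.

3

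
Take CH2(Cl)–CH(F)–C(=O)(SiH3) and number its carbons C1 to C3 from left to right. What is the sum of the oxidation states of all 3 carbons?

0

Tallying each carbon's bonds:
C1: 1C, 2H, 1Cl → 0 − 2 + 1 = -1
C2: 2C, 1H, 1F → 0 − 1 + 1 = 0
C3: 1C, 2O, 1Si → 0 + 2 − 1 = +1
Sum = -1 + 0 + 1 = 0.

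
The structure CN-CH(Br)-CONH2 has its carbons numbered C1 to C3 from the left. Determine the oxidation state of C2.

C2 has one bond to C (0), one bond to C (0), one bond to H (-1), one bond to Br (+1).
Oxidation state = 0 + 0 − 1 + 1 = 0.

0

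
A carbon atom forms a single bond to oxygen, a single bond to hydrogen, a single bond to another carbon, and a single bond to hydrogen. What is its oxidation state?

Assign +1 per bond to O/N/halogen, −1 per bond to H or an electropositive element, and 0 per bond to carbon.
The carbon has one bond to C (0), one bond to O (+1), one bond to H (-1), one bond to H (-1).
Oxidation state = 0 + 1 − 1 − 1 = -1.

-1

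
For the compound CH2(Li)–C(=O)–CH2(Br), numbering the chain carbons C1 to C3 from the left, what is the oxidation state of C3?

-1

Assign +1 per bond to O/N/halogen, −1 per bond to H or an electropositive element, and 0 per bond to carbon.
C3 has one bond to C (0), one bond to Br (+1), one bond to H (-1), one bond to H (-1).
Oxidation state = 0 + 1 − 1 − 1 = -1.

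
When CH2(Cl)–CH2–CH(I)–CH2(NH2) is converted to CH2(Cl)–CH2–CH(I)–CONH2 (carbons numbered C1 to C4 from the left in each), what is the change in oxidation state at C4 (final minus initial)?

Before: C4 has 1 bond to C, 2 bonds to H, 1 bond to N → oxidation state -1.
After: C4 has 1 bond to C, 2 bonds to O, 1 bond to N → oxidation state +3.
Δ = +3 − (-1) = +4, so this is an oxidation at C4.

+4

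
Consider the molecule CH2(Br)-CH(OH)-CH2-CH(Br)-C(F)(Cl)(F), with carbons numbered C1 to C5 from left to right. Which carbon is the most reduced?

Tallying each carbon's bonds:
C1: 1C, 2H, 1Br → 0 − 2 + 1 = -1
C2: 2C, 1H, 1O → 0 − 1 + 1 = 0
C3: 2C, 2H → 0 − 2 = -2
C4: 2C, 1H, 1Br → 0 − 1 + 1 = 0
C5: 1C, 2F, 1Cl → 0 + 2 + 1 = +3
The most reduced carbon is C3 at -2.

C3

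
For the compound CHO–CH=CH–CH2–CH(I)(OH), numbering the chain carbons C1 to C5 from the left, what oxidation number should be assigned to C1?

C1 has one bond to C (0), one bond to H (-1), a double bond to O (2×+1 = +2).
Oxidation state = 0 − 1 + 2 = +1.

+1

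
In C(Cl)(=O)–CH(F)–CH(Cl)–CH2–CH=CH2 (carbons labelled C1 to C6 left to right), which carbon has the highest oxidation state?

C1

Each bond to a more electronegative atom (O, N, halogen) counts +1, each bond to a less electronegative atom (H, metal, B, Si) counts −1, and each C–C bond counts 0. Tallying each carbon:
C1: 1C, 2O, 1Cl → 0 + 2 + 1 = +3
C2: 2C, 1H, 1F → 0 − 1 + 1 = 0
C3: 2C, 1H, 1Cl → 0 − 1 + 1 = 0
C4: 2C, 2H → 0 − 2 = -2
C5: 3C, 1H → 0 − 1 = -1
C6: 2C, 2H → 0 − 2 = -2
The most oxidised carbon is C1 at +3.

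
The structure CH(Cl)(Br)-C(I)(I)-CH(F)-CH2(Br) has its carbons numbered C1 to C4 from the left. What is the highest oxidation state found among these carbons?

Bonds to more-electronegative neighbours contribute +1 each, bonds to H or metals contribute −1 each, and C–C bonds contribute 0. Tallying each carbon:
C1: 1C, 1H, 1Cl, 1Br → 0 − 1 + 1 + 1 = +1
C2: 2C, 2I → 0 + 2 = +2
C3: 2C, 1H, 1F → 0 − 1 + 1 = 0
C4: 1C, 2H, 1Br → 0 − 2 + 1 = -1
The highest value is +2.

+2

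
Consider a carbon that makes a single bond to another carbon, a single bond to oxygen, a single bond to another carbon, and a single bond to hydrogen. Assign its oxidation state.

0

The carbon has one bond to C (0), one bond to C (0), one bond to H (-1), one bond to O (+1).
Oxidation state = 0 + 0 − 1 + 1 = 0.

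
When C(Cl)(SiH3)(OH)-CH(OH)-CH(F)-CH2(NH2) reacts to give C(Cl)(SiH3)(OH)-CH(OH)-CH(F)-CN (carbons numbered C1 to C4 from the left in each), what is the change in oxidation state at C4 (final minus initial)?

+4

Before: C4 has 1 bond to C, 2 bonds to H, 1 bond to N → oxidation state -1.
After: C4 has 1 bond to C, 3 bonds to N → oxidation state +3.
Δ = +3 − (-1) = +4, so this is an oxidation at C4.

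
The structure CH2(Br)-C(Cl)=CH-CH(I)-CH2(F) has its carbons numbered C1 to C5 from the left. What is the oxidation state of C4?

0

C4 has one bond to C (0), one bond to C (0), one bond to I (+1), one bond to H (-1).
Oxidation state = 0 + 0 + 1 − 1 = 0.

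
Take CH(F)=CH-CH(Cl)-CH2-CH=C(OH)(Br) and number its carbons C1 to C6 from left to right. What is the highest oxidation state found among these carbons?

Tallying each carbon's bonds:
C1: 2C, 1H, 1F → 0 − 1 + 1 = 0
C2: 3C, 1H → 0 − 1 = -1
C3: 2C, 1H, 1Cl → 0 − 1 + 1 = 0
C4: 2C, 2H → 0 − 2 = -2
C5: 3C, 1H → 0 − 1 = -1
C6: 2C, 1O, 1Br → 0 + 1 + 1 = +2
The highest value is +2.

+2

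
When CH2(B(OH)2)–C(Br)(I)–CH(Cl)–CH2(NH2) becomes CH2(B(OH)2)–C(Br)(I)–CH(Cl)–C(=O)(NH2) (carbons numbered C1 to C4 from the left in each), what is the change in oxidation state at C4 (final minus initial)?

Before: C4 has 1 bond to C, 2 bonds to H, 1 bond to N → oxidation state -1.
After: C4 has 1 bond to C, 2 bonds to O, 1 bond to N → oxidation state +3.
Δ = +3 − (-1) = +4, so this is an oxidation at C4.

+4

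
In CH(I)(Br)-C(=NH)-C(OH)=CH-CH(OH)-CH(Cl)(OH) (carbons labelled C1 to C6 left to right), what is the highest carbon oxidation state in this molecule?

+2

Each bond to a more electronegative atom (O, N, halogen) counts +1, each bond to a less electronegative atom (H, metal, B, Si) counts −1, and each C–C bond counts 0. Tallying each carbon:
C1: 1C, 1H, 1Br, 1I → 0 − 1 + 1 + 1 = +1
C2: 2C, 2N → 0 + 2 = +2
C3: 3C, 1O → 0 + 1 = +1
C4: 3C, 1H → 0 − 1 = -1
C5: 2C, 1H, 1O → 0 − 1 + 1 = 0
C6: 1C, 1H, 1O, 1Cl → 0 − 1 + 1 + 1 = +1
The highest value is +2.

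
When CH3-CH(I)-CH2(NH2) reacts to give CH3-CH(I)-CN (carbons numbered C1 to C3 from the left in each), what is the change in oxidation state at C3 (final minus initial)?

Before: C3 has 1 bond to C, 2 bonds to H, 1 bond to N → oxidation state -1.
After: C3 has 1 bond to C, 3 bonds to N → oxidation state +3.
Δ = +3 − (-1) = +4, so this is an oxidation at C3.

+4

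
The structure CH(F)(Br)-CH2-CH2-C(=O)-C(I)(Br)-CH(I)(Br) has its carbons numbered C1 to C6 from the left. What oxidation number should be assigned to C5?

Count +1 for every bond to an atom more electronegative than carbon and −1 for every bond to one less electronegative; C–C bonds are 0.
C5 has one bond to C (0), one bond to C (0), one bond to I (+1), one bond to Br (+1).
Oxidation state = 0 + 0 + 1 + 1 = +2.

+2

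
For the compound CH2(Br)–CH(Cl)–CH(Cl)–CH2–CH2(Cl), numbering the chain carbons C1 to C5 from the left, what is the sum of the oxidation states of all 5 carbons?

Tallying each carbon's bonds:
C1: 1C, 2H, 1Br → 0 − 2 + 1 = -1
C2: 2C, 1H, 1Cl → 0 − 1 + 1 = 0
C3: 2C, 1H, 1Cl → 0 − 1 + 1 = 0
C4: 2C, 2H → 0 − 2 = -2
C5: 1C, 2H, 1Cl → 0 − 2 + 1 = -1
Sum = -1 + 0 + 0 − 2 − 1 = -4.

-4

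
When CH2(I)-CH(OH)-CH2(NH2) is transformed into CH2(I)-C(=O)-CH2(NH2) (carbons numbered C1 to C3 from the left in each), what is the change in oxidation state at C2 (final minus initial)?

Before: C2 has 2 bonds to C, 1 bond to H, 1 bond to O → oxidation state 0.
After: C2 has 2 bonds to C, 2 bonds to O → oxidation state +2.
Δ = +2 − (0) = +2, so this is an oxidation at C2.

+2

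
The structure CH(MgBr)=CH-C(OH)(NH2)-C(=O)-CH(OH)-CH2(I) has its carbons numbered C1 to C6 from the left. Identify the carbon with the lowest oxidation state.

C1

Tallying each carbon's bonds:
C1: 2C, 1H, 1Mg → 0 − 1 − 1 = -2
C2: 3C, 1H → 0 − 1 = -1
C3: 2C, 1O, 1N → 0 + 1 + 1 = +2
C4: 2C, 2O → 0 + 2 = +2
C5: 2C, 1H, 1O → 0 − 1 + 1 = 0
C6: 1C, 2H, 1I → 0 − 2 + 1 = -1
The most reduced carbon is C1 at -2.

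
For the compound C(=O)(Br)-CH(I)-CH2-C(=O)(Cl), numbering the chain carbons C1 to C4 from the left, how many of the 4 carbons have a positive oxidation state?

2

Assign +1 per bond to O/N/halogen, −1 per bond to H or an electropositive element, and 0 per bond to carbon. Tallying each carbon:
C1: 1C, 2O, 1Br → 0 + 2 + 1 = +3
C2: 2C, 1H, 1I → 0 − 1 + 1 = 0
C3: 2C, 2H → 0 − 2 = -2
C4: 1C, 2O, 1Cl → 0 + 2 + 1 = +3
2 carbons (C1, C4) meet the condition.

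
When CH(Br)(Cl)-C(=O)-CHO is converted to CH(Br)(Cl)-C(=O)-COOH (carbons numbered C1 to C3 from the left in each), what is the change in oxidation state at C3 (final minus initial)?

Before: C3 has 1 bond to C, 1 bond to H, 2 bonds to O → oxidation state +1.
After: C3 has 1 bond to C, 3 bonds to O → oxidation state +3.
Δ = +3 − (+1) = +2, so this is an oxidation at C3.

+2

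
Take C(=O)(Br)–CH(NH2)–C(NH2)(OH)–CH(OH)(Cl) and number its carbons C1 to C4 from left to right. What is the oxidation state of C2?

Each bond to a more electronegative atom (O, N, halogen) counts +1, each bond to a less electronegative atom (H, metal, B, Si) counts −1, and each C–C bond counts 0.
C2 has one bond to C (0), one bond to C (0), one bond to N (+1), one bond to H (-1).
Oxidation state = 0 + 0 + 1 − 1 = 0.

0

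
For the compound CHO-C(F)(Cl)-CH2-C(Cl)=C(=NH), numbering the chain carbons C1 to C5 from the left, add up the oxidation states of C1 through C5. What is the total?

+4

Each bond to a more electronegative atom (O, N, halogen) counts +1, each bond to a less electronegative atom (H, metal, B, Si) counts −1, and each C–C bond counts 0. Tallying each carbon:
C1: 1C, 1H, 2O → 0 − 1 + 2 = +1
C2: 2C, 1F, 1Cl → 0 + 1 + 1 = +2
C3: 2C, 2H → 0 − 2 = -2
C4: 3C, 1Cl → 0 + 1 = +1
C5: 2C, 2N → 0 + 2 = +2
Sum = +1 + 2 − 2 + 1 + 2 = +4.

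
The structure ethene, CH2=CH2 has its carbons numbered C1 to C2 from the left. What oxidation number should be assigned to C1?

C1 has one bond to H (-1), one bond to H (-1), a double bond to C (2×0 = 0).
Oxidation state = -1 − 1 + 0 = -2.

-2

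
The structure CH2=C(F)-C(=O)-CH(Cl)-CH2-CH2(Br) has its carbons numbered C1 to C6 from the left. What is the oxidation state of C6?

Bonds to more-electronegative neighbours contribute +1 each, bonds to H or metals contribute −1 each, and C–C bonds contribute 0.
C6 has one bond to C (0), one bond to H (-1), one bond to H (-1), one bond to Br (+1).
Oxidation state = 0 − 1 − 1 + 1 = -1.

-1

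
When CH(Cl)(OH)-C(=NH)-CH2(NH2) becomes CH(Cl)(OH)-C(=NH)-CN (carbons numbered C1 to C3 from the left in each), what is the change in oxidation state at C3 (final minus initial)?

Before: C3 has 1 bond to C, 2 bonds to H, 1 bond to N → oxidation state -1.
After: C3 has 1 bond to C, 3 bonds to N → oxidation state +3.
Δ = +3 − (-1) = +4, so this is an oxidation at C3.

+4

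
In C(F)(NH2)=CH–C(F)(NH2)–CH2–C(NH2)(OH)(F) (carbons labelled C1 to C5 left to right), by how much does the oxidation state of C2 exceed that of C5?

C2: 3C, 1H → 0 − 1 = -1
C5: 1C, 1O, 1N, 1F → 0 + 1 + 1 + 1 = +3
Difference: -1 − (+3) = -4.

-4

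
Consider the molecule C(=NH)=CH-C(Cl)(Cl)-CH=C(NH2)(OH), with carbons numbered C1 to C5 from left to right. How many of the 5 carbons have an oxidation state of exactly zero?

0

Assign +1 per bond to O/N/halogen, −1 per bond to H or an electropositive element, and 0 per bond to carbon. Tallying each carbon:
C1: 2C, 2N → 0 + 2 = +2
C2: 3C, 1H → 0 − 1 = -1
C3: 2C, 2Cl → 0 + 2 = +2
C4: 3C, 1H → 0 − 1 = -1
C5: 2C, 1O, 1N → 0 + 1 + 1 = +2
0 carbons meet the condition.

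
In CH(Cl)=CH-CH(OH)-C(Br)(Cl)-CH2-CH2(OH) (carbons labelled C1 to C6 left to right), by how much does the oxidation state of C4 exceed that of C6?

+3

C4: 2C, 1Cl, 1Br → 0 + 1 + 1 = +2
C6: 1C, 2H, 1O → 0 − 2 + 1 = -1
Difference: +2 − (-1) = +3.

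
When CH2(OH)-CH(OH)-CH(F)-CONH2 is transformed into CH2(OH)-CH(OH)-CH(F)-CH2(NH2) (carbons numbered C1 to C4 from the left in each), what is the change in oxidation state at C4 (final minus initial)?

Before: C4 has 1 bond to C, 2 bonds to O, 1 bond to N → oxidation state +3.
After: C4 has 1 bond to C, 2 bonds to H, 1 bond to N → oxidation state -1.
Δ = -1 − (+3) = -4, so this is a reduction at C4.

-4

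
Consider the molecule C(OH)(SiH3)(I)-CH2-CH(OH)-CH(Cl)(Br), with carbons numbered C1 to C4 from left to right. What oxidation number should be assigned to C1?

C1 has one bond to C (0), one bond to O (+1), one bond to Si (-1), one bond to I (+1).
Oxidation state = 0 + 1 − 1 + 1 = +1.

+1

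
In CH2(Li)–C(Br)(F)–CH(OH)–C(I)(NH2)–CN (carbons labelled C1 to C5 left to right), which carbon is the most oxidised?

C5

Tallying each carbon's bonds:
C1: 1C, 2H, 1Li → 0 − 2 − 1 = -3
C2: 2C, 1F, 1Br → 0 + 1 + 1 = +2
C3: 2C, 1H, 1O → 0 − 1 + 1 = 0
C4: 2C, 1N, 1I → 0 + 1 + 1 = +2
C5: 1C, 3N → 0 + 3 = +3
The most oxidised carbon is C5 at +3.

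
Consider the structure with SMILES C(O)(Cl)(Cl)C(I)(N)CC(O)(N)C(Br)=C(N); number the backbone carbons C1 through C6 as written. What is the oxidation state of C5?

C5 has one bond to C (0), a double bond to C (2×0 = 0), one bond to Br (+1).
Oxidation state = 0 + 0 + 1 = +1.

+1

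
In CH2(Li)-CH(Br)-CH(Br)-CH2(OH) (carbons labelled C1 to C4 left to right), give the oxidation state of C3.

C3 has one bond to C (0), one bond to C (0), one bond to Br (+1), one bond to H (-1).
Oxidation state = 0 + 0 + 1 − 1 = 0.

0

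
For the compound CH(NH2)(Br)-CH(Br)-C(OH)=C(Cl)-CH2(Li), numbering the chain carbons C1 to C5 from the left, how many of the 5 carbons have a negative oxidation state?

1

Tallying each carbon's bonds:
C1: 1C, 1H, 1N, 1Br → 0 − 1 + 1 + 1 = +1
C2: 2C, 1H, 1Br → 0 − 1 + 1 = 0
C3: 3C, 1O → 0 + 1 = +1
C4: 3C, 1Cl → 0 + 1 = +1
C5: 1C, 2H, 1Li → 0 − 2 − 1 = -3
1 carbon (C5) meets the condition.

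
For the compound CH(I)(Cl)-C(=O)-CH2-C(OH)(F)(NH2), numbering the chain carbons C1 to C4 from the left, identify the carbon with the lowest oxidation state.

C3

Tallying each carbon's bonds:
C1: 1C, 1H, 1Cl, 1I → 0 − 1 + 1 + 1 = +1
C2: 2C, 2O → 0 + 2 = +2
C3: 2C, 2H → 0 − 2 = -2
C4: 1C, 1O, 1N, 1F → 0 + 1 + 1 + 1 = +3
The most reduced carbon is C3 at -2.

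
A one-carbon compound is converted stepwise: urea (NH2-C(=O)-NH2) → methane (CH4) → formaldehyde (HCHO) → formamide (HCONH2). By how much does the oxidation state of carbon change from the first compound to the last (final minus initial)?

Carbon oxidation states along the series — urea: +4, methane: -4, formaldehyde: 0, formamide: +2.
Net change = +2 − (+4) = -2.

-2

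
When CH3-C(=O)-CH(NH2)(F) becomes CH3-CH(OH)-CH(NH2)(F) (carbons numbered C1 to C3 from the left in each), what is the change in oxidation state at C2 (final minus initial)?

-2

Before: C2 has 2 bonds to C, 2 bonds to O → oxidation state +2.
After: C2 has 2 bonds to C, 1 bond to H, 1 bond to O → oxidation state 0.
Δ = 0 − (+2) = -2, so this is a reduction at C2.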